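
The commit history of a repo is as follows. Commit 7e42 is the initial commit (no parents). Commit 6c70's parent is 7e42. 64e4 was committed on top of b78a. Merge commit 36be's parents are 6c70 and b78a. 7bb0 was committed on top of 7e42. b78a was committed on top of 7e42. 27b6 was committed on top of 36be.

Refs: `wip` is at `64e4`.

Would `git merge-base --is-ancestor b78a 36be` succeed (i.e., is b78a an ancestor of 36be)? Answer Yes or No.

Ancestors of 36be (commits reachable by following parents): {36be, 6c70, 7e42, b78a}.
b78a is in that set, so it is an ancestor of 36be.

Yes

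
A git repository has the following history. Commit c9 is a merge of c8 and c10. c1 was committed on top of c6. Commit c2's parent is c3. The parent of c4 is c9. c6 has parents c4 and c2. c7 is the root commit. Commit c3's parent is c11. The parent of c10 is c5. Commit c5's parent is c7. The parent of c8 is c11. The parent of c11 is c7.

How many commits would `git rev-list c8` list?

Walking parent pointers from c8: reachable set = {c11, c7, c8}.
That is 3 commits.

3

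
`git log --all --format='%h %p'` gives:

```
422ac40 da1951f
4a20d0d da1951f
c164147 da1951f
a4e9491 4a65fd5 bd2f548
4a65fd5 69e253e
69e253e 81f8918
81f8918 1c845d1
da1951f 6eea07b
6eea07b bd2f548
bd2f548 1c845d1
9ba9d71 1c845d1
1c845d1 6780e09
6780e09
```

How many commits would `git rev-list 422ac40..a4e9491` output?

Reachable from a4e9491: {1c845d1, 4a65fd5, 6780e09, 69e253e, 81f8918, a4e9491, bd2f548}.
Reachable from 422ac40: {1c845d1, 422ac40, 6780e09, 6eea07b, bd2f548, da1951f}.
In a4e9491's history but not 422ac40's: {4a65fd5, 69e253e, 81f8918, a4e9491} — 4 commits.

4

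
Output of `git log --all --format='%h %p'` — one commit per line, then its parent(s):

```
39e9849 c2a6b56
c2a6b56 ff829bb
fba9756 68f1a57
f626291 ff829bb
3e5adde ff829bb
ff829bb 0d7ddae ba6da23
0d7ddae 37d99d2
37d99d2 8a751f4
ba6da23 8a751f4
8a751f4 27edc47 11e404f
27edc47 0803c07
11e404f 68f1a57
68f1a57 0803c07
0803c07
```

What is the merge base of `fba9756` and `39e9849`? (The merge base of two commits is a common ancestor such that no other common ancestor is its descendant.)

68f1a57

Ancestors of fba9756: {0803c07, 68f1a57, fba9756}.
Ancestors of 39e9849: {0803c07, 0d7ddae, 11e404f, 27edc47, 37d99d2, 39e9849, 68f1a57, 8a751f4, ba6da23, c2a6b56, ff829bb}.
Common ancestors: {0803c07, 68f1a57}.
Among these, 68f1a57 is not an ancestor of any other common ancestor — it is the merge base.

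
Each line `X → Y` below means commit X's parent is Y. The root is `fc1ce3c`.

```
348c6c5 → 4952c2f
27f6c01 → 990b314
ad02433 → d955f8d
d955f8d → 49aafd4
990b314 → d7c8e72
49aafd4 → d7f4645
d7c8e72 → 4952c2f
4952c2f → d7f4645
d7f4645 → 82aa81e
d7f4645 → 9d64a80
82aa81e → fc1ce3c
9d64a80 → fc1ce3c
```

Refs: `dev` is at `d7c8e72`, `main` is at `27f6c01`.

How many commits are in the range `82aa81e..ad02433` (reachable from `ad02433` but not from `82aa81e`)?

5

Reachable from ad02433: {49aafd4, 82aa81e, 9d64a80, ad02433, d7f4645, d955f8d, fc1ce3c}.
Reachable from 82aa81e: {82aa81e, fc1ce3c}.
In ad02433's history but not 82aa81e's: {49aafd4, 9d64a80, ad02433, d7f4645, d955f8d} — 5 commits.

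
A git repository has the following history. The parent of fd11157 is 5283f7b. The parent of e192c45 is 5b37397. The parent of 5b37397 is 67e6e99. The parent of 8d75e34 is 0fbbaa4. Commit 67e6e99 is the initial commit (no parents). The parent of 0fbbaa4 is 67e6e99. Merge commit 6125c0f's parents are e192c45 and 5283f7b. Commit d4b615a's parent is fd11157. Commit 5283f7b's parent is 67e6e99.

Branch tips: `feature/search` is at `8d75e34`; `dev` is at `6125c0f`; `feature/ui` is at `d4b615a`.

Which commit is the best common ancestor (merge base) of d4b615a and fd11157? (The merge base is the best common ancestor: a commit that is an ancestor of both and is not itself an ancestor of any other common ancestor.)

Ancestors of d4b615a: {5283f7b, 67e6e99, d4b615a, fd11157}.
Ancestors of fd11157: {5283f7b, 67e6e99, fd11157}.
Common ancestors: {5283f7b, 67e6e99, fd11157}.
Among these, fd11157 is not an ancestor of any other common ancestor — it is the merge base.

fd11157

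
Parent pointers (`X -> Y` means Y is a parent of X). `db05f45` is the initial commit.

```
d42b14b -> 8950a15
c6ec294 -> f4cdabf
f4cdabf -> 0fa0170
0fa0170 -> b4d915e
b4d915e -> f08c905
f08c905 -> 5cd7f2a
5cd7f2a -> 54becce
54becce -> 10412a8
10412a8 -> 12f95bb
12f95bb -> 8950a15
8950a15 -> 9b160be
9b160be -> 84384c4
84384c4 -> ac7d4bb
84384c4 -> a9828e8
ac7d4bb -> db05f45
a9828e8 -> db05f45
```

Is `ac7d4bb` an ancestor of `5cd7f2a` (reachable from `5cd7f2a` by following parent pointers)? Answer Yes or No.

Yes

Ancestors of 5cd7f2a (commits reachable by following parents): {10412a8, 12f95bb, 54becce, 5cd7f2a, 84384c4, 8950a15, 9b160be, a9828e8, ac7d4bb, db05f45}.
ac7d4bb is in that set, so it is an ancestor of 5cd7f2a.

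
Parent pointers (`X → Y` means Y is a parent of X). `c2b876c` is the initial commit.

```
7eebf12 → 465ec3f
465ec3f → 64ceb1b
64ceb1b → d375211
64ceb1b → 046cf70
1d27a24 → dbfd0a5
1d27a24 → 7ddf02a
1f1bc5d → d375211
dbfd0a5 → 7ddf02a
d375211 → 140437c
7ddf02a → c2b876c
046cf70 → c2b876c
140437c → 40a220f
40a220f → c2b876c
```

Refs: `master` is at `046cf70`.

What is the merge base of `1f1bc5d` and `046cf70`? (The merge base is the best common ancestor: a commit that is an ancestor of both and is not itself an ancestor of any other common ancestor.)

c2b876c

Ancestors of 1f1bc5d: {140437c, 1f1bc5d, 40a220f, c2b876c, d375211}.
Ancestors of 046cf70: {046cf70, c2b876c}.
Common ancestors: {c2b876c}.
The only common ancestor is c2b876c, so it is the merge base.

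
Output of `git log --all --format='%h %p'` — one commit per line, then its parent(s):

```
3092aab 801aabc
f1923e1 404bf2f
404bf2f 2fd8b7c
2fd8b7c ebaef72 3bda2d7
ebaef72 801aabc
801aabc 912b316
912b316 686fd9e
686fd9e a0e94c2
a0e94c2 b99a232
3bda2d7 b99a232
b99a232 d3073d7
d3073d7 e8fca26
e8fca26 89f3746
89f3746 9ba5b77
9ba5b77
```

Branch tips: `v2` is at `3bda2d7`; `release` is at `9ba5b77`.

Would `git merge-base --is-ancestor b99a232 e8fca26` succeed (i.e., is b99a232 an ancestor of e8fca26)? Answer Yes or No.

Ancestors of e8fca26: {89f3746, 9ba5b77, e8fca26}.
b99a232 is not in that set, so it is not an ancestor of e8fca26.

No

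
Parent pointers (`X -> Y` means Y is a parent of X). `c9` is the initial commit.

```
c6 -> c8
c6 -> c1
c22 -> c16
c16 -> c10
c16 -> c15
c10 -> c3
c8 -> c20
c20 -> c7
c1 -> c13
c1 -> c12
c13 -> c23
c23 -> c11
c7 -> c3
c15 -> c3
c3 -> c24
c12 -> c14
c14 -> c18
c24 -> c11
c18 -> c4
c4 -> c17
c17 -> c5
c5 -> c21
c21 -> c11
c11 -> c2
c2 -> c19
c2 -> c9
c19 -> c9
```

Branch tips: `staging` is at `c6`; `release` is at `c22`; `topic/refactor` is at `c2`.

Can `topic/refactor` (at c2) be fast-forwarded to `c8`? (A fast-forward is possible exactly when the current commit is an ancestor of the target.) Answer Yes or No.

A fast-forward from c2 to c8 is possible iff c2 is an ancestor of c8.
Ancestors of c8: {c11, c19, c2, c20, c24, c3, c7, c8, c9}.
c2 is among them, so fast-forward is possible.

Yes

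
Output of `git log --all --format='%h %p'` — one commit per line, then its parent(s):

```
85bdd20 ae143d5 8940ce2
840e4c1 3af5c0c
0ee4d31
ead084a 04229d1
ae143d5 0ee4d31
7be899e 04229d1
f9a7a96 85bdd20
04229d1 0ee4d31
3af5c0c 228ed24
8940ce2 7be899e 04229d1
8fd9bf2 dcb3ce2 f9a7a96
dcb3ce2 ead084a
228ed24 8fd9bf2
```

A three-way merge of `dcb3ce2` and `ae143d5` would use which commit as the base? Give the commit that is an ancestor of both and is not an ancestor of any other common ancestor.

Ancestors of dcb3ce2: {04229d1, 0ee4d31, dcb3ce2, ead084a}.
Ancestors of ae143d5: {0ee4d31, ae143d5}.
Common ancestors: {0ee4d31}.
The only common ancestor is 0ee4d31, so it is the merge base.

0ee4d31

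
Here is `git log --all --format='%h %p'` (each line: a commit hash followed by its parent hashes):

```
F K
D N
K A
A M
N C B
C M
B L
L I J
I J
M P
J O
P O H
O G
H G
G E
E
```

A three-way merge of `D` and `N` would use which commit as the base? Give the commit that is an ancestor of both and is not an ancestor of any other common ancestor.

N

Ancestors of D: {B, C, D, E, G, H, I, J, L, M, N, O, P}.
Ancestors of N: {B, C, E, G, H, I, J, L, M, N, O, P}.
Common ancestors: {B, C, E, G, H, I, J, L, M, N, O, P}.
Among these, N is not an ancestor of any other common ancestor — it is the merge base.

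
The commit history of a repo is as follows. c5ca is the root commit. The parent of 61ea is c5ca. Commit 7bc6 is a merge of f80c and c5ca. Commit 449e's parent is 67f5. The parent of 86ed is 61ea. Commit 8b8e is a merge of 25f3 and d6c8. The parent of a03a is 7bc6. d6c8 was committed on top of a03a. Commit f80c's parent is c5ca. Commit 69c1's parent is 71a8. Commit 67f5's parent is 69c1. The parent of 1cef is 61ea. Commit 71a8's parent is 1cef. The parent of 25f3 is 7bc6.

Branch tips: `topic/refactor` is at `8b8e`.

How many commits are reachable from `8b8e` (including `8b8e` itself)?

7

Walking parent pointers from 8b8e: reachable set = {25f3, 7bc6, 8b8e, a03a, c5ca, d6c8, f80c}.
That is 7 commits.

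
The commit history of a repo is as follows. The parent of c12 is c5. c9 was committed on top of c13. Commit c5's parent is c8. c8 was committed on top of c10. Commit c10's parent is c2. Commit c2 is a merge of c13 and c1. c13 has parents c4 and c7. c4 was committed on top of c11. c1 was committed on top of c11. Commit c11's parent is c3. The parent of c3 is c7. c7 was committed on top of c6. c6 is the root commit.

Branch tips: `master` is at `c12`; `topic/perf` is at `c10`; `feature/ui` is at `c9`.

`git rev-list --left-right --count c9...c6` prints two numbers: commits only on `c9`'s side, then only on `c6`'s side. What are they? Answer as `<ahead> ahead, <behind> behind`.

6 ahead, 0 behind

Reachable from c9: {c11, c13, c3, c4, c6, c7, c9}.
Reachable from c6: {c6}.
Only in c9's history (ahead): {c11, c13, c3, c4, c7, c9} — 6.
Only in c6's history (behind): {} — 0.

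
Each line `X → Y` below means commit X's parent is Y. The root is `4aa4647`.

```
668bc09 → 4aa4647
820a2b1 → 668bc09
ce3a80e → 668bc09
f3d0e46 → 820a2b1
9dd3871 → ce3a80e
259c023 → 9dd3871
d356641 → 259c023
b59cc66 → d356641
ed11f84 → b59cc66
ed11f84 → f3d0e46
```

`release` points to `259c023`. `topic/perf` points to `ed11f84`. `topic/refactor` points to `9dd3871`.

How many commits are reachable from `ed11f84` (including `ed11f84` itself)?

10

Walking parent pointers from ed11f84: reachable set = {259c023, 4aa4647, 668bc09, 820a2b1, 9dd3871, b59cc66, ce3a80e, d356641, ed11f84, f3d0e46}.
That is 10 commits.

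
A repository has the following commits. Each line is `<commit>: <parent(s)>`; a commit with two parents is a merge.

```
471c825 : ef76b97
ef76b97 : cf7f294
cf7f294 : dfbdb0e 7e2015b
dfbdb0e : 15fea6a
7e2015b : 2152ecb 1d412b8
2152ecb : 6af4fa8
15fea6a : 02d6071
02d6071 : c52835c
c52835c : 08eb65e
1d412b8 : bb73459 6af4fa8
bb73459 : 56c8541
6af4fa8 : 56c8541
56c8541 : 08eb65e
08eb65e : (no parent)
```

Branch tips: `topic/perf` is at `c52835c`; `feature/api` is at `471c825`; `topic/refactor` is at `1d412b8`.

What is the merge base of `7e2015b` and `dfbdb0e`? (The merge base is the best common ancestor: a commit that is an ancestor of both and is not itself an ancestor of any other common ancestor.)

08eb65e

Ancestors of 7e2015b: {08eb65e, 1d412b8, 2152ecb, 56c8541, 6af4fa8, 7e2015b, bb73459}.
Ancestors of dfbdb0e: {02d6071, 08eb65e, 15fea6a, c52835c, dfbdb0e}.
Common ancestors: {08eb65e}.
The only common ancestor is 08eb65e, so it is the merge base.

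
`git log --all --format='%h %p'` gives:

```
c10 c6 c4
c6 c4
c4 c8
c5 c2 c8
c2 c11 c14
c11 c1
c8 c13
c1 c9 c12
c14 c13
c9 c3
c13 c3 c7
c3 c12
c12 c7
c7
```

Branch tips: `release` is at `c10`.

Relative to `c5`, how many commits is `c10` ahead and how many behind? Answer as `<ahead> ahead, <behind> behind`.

Reachable from c10: {c10, c12, c13, c3, c4, c6, c7, c8}.
Reachable from c5: {c1, c11, c12, c13, c14, c2, c3, c5, c7, c8, c9}.
Only in c10's history (ahead): {c10, c4, c6} — 3.
Only in c5's history (behind): {c1, c11, c14, c2, c5, c9} — 6.

3 ahead, 6 behind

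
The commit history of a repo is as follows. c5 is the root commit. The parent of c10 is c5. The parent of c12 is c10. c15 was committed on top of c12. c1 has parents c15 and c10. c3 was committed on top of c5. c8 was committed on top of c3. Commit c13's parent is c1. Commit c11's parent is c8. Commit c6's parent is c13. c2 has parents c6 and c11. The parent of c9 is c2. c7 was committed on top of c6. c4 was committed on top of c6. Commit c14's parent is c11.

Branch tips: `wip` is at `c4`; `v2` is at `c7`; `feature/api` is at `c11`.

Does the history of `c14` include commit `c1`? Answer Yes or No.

No

Ancestors of c14: {c11, c14, c3, c5, c8}.
c1 is not in that set, so it is not an ancestor of c14.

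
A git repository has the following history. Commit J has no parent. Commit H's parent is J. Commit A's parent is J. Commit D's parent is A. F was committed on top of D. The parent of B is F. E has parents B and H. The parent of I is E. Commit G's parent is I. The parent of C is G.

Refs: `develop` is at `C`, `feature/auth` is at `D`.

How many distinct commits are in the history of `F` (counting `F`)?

4

Walking parent pointers from F: reachable set = {A, D, F, J}.
That is 4 commits.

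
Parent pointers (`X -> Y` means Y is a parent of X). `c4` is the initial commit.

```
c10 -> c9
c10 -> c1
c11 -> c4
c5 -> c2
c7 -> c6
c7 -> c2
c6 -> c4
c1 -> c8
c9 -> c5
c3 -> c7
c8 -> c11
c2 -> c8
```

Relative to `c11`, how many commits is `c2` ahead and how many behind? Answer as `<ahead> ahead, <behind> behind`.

Reachable from c2: {c11, c2, c4, c8}.
Reachable from c11: {c11, c4}.
Only in c2's history (ahead): {c2, c8} — 2.
Only in c11's history (behind): {} — 0.

2 ahead, 0 behind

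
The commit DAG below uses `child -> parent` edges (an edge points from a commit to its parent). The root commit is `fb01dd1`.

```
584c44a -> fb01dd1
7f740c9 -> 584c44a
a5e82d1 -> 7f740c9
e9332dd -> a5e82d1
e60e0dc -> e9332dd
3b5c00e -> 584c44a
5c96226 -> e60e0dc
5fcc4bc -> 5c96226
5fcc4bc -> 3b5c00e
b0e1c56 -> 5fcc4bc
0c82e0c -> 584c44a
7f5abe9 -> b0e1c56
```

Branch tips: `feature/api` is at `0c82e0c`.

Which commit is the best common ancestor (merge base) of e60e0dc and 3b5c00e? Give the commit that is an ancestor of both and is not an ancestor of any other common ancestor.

Ancestors of e60e0dc: {584c44a, 7f740c9, a5e82d1, e60e0dc, e9332dd, fb01dd1}.
Ancestors of 3b5c00e: {3b5c00e, 584c44a, fb01dd1}.
Common ancestors: {584c44a, fb01dd1}.
Among these, 584c44a is not an ancestor of any other common ancestor — it is the merge base.

584c44a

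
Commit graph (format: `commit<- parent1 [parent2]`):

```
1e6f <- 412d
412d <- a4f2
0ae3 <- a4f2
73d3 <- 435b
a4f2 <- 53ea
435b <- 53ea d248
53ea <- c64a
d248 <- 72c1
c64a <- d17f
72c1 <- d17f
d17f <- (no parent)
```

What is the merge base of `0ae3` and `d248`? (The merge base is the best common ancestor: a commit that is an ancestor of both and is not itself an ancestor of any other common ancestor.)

d17f

Ancestors of 0ae3: {0ae3, 53ea, a4f2, c64a, d17f}.
Ancestors of d248: {72c1, d17f, d248}.
Common ancestors: {d17f}.
The only common ancestor is d17f, so it is the merge base.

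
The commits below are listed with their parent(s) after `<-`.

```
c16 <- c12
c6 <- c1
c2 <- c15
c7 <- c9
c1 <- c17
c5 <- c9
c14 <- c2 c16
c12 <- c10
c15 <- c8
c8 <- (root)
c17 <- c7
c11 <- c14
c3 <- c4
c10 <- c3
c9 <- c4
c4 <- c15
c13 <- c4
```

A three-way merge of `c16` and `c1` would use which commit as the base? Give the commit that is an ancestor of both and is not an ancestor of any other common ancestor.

Ancestors of c16: {c10, c12, c15, c16, c3, c4, c8}.
Ancestors of c1: {c1, c15, c17, c4, c7, c8, c9}.
Common ancestors: {c15, c4, c8}.
Among these, c4 is not an ancestor of any other common ancestor — it is the merge base.

c4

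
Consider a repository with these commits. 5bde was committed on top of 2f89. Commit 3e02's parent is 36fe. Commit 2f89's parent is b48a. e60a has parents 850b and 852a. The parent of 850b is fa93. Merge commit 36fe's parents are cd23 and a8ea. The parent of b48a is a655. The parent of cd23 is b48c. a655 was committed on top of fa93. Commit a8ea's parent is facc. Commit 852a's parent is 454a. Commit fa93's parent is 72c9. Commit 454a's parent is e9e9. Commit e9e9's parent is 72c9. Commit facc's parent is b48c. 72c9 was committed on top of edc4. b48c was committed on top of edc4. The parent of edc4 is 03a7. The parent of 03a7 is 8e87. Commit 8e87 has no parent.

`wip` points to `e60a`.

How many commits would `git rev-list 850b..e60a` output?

Reachable from e60a: {03a7, 454a, 72c9, 850b, 852a, 8e87, e60a, e9e9, edc4, fa93}.
Reachable from 850b: {03a7, 72c9, 850b, 8e87, edc4, fa93}.
In e60a's history but not 850b's: {454a, 852a, e60a, e9e9} — 4 commits.

4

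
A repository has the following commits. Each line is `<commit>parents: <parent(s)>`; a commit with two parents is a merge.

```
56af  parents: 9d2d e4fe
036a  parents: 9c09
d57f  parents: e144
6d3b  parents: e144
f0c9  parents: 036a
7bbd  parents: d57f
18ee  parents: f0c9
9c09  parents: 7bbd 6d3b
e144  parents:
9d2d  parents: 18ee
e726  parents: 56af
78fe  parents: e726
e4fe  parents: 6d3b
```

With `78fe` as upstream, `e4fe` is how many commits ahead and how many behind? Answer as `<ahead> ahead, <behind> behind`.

Reachable from e4fe: {6d3b, e144, e4fe}.
Reachable from 78fe: {036a, 18ee, 56af, 6d3b, 78fe, 7bbd, 9c09, 9d2d, d57f, e144, e4fe, e726, f0c9}.
Only in e4fe's history (ahead): {} — 0.
Only in 78fe's history (behind): {036a, 18ee, 56af, 78fe, 7bbd, 9c09, 9d2d, d57f, e726, f0c9} — 10.

0 ahead, 10 behind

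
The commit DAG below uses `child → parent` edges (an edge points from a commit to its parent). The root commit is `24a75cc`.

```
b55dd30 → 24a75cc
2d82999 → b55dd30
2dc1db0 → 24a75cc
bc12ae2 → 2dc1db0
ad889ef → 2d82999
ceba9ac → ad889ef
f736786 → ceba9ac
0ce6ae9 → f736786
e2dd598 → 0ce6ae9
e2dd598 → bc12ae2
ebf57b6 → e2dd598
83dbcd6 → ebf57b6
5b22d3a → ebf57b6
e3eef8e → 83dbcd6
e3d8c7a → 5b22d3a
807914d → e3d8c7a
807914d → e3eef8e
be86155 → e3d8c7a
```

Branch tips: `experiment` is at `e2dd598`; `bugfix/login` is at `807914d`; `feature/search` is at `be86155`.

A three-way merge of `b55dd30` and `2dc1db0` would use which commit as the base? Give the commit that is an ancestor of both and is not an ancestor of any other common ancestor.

Ancestors of b55dd30: {24a75cc, b55dd30}.
Ancestors of 2dc1db0: {24a75cc, 2dc1db0}.
Common ancestors: {24a75cc}.
The only common ancestor is 24a75cc, so it is the merge base.

24a75cc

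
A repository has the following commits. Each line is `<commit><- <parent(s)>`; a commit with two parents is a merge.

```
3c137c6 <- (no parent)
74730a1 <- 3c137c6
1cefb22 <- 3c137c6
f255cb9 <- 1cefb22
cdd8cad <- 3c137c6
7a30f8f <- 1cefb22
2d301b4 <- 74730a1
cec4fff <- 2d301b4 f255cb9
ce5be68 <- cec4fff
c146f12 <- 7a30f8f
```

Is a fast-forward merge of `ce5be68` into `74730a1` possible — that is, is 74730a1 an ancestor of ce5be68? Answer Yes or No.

A fast-forward from 74730a1 to ce5be68 is possible iff 74730a1 is an ancestor of ce5be68.
Ancestors of ce5be68: {1cefb22, 2d301b4, 3c137c6, 74730a1, ce5be68, cec4fff, f255cb9}.
74730a1 is among them, so fast-forward is possible.

Yes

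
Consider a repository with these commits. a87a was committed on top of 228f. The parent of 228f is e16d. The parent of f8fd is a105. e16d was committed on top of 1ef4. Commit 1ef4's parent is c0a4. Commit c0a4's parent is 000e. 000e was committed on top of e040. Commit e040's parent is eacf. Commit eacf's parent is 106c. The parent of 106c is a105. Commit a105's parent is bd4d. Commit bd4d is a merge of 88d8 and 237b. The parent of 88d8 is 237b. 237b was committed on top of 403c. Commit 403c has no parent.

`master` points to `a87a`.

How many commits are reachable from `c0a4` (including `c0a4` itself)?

10

Walking parent pointers from c0a4: reachable set = {000e, 106c, 237b, 403c, 88d8, a105, bd4d, c0a4, e040, eacf}.
That is 10 commits.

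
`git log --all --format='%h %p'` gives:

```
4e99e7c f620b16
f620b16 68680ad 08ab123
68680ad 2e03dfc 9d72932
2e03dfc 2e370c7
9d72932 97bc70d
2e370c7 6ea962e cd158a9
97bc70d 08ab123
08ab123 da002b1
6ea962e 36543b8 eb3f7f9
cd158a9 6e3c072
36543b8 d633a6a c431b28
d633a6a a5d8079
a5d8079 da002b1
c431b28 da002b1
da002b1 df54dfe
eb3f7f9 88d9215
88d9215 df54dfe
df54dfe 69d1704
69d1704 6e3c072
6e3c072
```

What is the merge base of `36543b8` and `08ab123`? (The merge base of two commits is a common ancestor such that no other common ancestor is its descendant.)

Ancestors of 36543b8: {36543b8, 69d1704, 6e3c072, a5d8079, c431b28, d633a6a, da002b1, df54dfe}.
Ancestors of 08ab123: {08ab123, 69d1704, 6e3c072, da002b1, df54dfe}.
Common ancestors: {69d1704, 6e3c072, da002b1, df54dfe}.
Among these, da002b1 is not an ancestor of any other common ancestor — it is the merge base.

da002b1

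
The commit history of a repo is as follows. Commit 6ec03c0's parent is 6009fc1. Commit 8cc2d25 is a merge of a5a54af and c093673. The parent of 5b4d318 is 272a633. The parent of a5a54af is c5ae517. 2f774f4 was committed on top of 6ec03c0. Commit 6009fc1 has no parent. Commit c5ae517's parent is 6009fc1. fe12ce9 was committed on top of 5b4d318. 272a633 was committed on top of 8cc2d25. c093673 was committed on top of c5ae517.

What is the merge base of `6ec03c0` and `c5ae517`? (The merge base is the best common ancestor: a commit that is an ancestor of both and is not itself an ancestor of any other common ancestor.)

6009fc1

Ancestors of 6ec03c0: {6009fc1, 6ec03c0}.
Ancestors of c5ae517: {6009fc1, c5ae517}.
Common ancestors: {6009fc1}.
The only common ancestor is 6009fc1, so it is the merge base.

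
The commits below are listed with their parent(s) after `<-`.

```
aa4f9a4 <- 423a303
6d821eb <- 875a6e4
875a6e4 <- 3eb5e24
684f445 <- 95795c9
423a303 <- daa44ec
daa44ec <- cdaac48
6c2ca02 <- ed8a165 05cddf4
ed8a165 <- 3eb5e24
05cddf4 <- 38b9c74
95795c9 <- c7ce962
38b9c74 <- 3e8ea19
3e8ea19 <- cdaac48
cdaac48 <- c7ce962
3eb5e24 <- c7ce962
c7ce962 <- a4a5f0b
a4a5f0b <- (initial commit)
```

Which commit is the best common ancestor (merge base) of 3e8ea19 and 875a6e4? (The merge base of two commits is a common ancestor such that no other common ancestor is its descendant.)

Ancestors of 3e8ea19: {3e8ea19, a4a5f0b, c7ce962, cdaac48}.
Ancestors of 875a6e4: {3eb5e24, 875a6e4, a4a5f0b, c7ce962}.
Common ancestors: {a4a5f0b, c7ce962}.
Among these, c7ce962 is not an ancestor of any other common ancestor — it is the merge base.

c7ce962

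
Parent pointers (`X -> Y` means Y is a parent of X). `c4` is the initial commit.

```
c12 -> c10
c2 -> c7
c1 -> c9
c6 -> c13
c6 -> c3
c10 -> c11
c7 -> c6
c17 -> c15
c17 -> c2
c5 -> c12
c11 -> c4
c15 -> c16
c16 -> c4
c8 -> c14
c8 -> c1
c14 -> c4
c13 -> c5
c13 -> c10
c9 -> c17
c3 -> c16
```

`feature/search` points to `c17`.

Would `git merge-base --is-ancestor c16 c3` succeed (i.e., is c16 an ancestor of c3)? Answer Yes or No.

Yes

Ancestors of c3 (commits reachable by following parents): {c16, c3, c4}.
c16 is in that set, so it is an ancestor of c3.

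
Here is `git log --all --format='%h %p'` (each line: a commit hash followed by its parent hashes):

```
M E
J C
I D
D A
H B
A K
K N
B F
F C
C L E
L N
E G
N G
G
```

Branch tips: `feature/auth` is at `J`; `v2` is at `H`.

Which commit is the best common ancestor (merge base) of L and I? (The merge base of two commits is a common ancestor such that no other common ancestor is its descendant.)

N

Ancestors of L: {G, L, N}.
Ancestors of I: {A, D, G, I, K, N}.
Common ancestors: {G, N}.
Among these, N is not an ancestor of any other common ancestor — it is the merge base.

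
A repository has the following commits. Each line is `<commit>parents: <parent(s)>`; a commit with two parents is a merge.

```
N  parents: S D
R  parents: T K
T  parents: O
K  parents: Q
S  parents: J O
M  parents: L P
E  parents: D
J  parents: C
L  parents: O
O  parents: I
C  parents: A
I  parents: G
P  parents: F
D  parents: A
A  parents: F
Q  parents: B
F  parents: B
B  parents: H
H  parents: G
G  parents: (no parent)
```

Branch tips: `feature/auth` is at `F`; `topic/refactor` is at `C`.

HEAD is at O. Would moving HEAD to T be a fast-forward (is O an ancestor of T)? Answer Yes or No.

Yes

A fast-forward from O to T is possible iff O is an ancestor of T.
Ancestors of T: {G, I, O, T}.
O is among them, so fast-forward is possible.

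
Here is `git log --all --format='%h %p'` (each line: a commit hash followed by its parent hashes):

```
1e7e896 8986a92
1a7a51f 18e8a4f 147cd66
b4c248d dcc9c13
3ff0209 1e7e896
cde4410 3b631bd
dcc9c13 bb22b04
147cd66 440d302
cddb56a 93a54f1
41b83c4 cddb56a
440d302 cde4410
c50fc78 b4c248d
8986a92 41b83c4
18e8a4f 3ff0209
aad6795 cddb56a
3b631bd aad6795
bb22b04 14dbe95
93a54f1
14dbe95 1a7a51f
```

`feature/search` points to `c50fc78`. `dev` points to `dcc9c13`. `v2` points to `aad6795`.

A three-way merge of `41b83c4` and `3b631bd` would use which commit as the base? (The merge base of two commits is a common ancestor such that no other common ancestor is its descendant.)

Ancestors of 41b83c4: {41b83c4, 93a54f1, cddb56a}.
Ancestors of 3b631bd: {3b631bd, 93a54f1, aad6795, cddb56a}.
Common ancestors: {93a54f1, cddb56a}.
Among these, cddb56a is not an ancestor of any other common ancestor — it is the merge base.

cddb56a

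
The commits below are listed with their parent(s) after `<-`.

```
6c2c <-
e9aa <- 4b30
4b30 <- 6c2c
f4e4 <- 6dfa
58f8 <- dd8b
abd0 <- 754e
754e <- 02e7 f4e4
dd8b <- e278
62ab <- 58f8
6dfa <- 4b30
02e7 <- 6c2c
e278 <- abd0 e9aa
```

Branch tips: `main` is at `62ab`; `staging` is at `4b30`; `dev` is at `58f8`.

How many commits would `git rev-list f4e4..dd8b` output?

6

Reachable from dd8b: {02e7, 4b30, 6c2c, 6dfa, 754e, abd0, dd8b, e278, e9aa, f4e4}.
Reachable from f4e4: {4b30, 6c2c, 6dfa, f4e4}.
In dd8b's history but not f4e4's: {02e7, 754e, abd0, dd8b, e278, e9aa} — 6 commits.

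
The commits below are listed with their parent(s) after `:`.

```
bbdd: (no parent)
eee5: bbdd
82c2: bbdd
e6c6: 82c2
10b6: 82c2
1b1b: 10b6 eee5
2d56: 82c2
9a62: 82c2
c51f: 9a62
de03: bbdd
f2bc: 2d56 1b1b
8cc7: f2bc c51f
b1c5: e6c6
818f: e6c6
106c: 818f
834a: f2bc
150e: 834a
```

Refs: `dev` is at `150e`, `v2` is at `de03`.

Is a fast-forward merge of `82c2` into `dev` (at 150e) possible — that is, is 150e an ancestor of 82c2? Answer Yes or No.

No

A fast-forward from 150e to 82c2 is possible iff 150e is an ancestor of 82c2.
Ancestors of 82c2: {82c2, bbdd}.
150e is not among them, so fast-forward is not possible.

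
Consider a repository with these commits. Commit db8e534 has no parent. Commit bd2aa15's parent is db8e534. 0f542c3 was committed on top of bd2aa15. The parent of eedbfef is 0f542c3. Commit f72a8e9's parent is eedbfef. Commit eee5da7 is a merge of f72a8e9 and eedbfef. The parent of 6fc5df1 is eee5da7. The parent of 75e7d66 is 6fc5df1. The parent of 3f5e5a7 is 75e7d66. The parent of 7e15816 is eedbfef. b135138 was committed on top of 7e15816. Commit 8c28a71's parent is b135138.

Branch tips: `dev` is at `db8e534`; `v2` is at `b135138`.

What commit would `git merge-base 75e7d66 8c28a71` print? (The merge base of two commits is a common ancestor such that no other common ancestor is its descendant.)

Ancestors of 75e7d66: {0f542c3, 6fc5df1, 75e7d66, bd2aa15, db8e534, eedbfef, eee5da7, f72a8e9}.
Ancestors of 8c28a71: {0f542c3, 7e15816, 8c28a71, b135138, bd2aa15, db8e534, eedbfef}.
Common ancestors: {0f542c3, bd2aa15, db8e534, eedbfef}.
Among these, eedbfef is not an ancestor of any other common ancestor — it is the merge base.

eedbfef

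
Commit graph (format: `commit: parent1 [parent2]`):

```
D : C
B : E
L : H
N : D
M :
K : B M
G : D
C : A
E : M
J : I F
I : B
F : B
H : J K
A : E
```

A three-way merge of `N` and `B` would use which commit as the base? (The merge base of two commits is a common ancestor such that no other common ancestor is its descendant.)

Ancestors of N: {A, C, D, E, M, N}.
Ancestors of B: {B, E, M}.
Common ancestors: {E, M}.
Among these, E is not an ancestor of any other common ancestor — it is the merge base.

E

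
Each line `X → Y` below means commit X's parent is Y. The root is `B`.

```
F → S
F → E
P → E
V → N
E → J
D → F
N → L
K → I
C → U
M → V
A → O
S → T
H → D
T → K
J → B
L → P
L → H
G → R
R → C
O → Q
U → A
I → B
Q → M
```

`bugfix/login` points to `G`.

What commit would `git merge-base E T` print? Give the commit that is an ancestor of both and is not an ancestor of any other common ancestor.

B

Ancestors of E: {B, E, J}.
Ancestors of T: {B, I, K, T}.
Common ancestors: {B}.
The only common ancestor is B, so it is the merge base.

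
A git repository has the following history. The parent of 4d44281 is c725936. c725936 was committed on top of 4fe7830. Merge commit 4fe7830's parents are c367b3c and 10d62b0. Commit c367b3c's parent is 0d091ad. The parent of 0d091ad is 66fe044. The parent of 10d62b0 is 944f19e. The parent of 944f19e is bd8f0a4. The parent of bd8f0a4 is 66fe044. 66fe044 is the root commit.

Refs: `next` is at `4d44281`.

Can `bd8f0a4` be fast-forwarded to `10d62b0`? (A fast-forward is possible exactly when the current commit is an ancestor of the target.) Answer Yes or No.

A fast-forward from bd8f0a4 to 10d62b0 is possible iff bd8f0a4 is an ancestor of 10d62b0.
Ancestors of 10d62b0: {10d62b0, 66fe044, 944f19e, bd8f0a4}.
bd8f0a4 is among them, so fast-forward is possible.

Yes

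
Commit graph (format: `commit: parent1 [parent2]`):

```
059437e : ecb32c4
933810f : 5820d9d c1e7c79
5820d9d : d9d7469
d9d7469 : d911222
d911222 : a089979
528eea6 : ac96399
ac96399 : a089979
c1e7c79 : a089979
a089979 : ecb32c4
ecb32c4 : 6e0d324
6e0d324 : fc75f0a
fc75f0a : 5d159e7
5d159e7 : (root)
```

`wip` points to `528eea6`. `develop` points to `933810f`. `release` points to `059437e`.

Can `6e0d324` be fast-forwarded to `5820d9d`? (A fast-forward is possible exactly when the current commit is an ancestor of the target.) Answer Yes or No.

A fast-forward from 6e0d324 to 5820d9d is possible iff 6e0d324 is an ancestor of 5820d9d.
Ancestors of 5820d9d: {5820d9d, 5d159e7, 6e0d324, a089979, d911222, d9d7469, ecb32c4, fc75f0a}.
6e0d324 is among them, so fast-forward is possible.

Yes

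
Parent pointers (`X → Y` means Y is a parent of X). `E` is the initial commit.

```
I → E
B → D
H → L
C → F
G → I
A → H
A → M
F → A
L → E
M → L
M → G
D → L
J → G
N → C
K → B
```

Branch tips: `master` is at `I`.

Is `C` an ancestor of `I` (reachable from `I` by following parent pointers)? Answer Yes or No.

No

Ancestors of I: {E, I}.
C is not in that set, so it is not an ancestor of I.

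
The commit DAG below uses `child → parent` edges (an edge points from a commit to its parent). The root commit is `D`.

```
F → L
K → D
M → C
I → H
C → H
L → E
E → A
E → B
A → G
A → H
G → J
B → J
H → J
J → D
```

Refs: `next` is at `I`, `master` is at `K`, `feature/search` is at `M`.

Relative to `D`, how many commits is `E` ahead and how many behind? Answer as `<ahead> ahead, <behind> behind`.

Reachable from E: {A, B, D, E, G, H, J}.
Reachable from D: {D}.
Only in E's history (ahead): {A, B, E, G, H, J} — 6.
Only in D's history (behind): {} — 0.

6 ahead, 0 behind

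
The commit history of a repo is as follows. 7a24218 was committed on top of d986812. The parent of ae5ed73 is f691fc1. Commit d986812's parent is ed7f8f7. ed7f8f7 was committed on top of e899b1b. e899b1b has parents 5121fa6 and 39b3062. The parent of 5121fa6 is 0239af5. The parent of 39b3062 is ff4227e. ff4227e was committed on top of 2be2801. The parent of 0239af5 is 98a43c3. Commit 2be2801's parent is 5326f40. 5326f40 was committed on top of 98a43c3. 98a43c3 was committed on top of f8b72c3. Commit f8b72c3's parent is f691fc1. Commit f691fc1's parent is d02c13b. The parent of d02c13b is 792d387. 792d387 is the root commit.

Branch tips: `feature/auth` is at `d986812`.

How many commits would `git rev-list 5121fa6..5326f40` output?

Reachable from 5326f40: {5326f40, 792d387, 98a43c3, d02c13b, f691fc1, f8b72c3}.
Reachable from 5121fa6: {0239af5, 5121fa6, 792d387, 98a43c3, d02c13b, f691fc1, f8b72c3}.
In 5326f40's history but not 5121fa6's: {5326f40} — 1 commit.

1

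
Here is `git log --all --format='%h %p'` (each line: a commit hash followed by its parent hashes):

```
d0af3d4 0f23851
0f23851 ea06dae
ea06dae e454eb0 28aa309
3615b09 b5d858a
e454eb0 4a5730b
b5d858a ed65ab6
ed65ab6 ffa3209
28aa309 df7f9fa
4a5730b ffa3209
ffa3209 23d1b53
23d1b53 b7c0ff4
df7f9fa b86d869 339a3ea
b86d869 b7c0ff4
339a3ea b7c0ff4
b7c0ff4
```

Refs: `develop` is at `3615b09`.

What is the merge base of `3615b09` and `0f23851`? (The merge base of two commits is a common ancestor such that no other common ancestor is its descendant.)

Ancestors of 3615b09: {23d1b53, 3615b09, b5d858a, b7c0ff4, ed65ab6, ffa3209}.
Ancestors of 0f23851: {0f23851, 23d1b53, 28aa309, 339a3ea, 4a5730b, b7c0ff4, b86d869, df7f9fa, e454eb0, ea06dae, ffa3209}.
Common ancestors: {23d1b53, b7c0ff4, ffa3209}.
Among these, ffa3209 is not an ancestor of any other common ancestor — it is the merge base.

ffa3209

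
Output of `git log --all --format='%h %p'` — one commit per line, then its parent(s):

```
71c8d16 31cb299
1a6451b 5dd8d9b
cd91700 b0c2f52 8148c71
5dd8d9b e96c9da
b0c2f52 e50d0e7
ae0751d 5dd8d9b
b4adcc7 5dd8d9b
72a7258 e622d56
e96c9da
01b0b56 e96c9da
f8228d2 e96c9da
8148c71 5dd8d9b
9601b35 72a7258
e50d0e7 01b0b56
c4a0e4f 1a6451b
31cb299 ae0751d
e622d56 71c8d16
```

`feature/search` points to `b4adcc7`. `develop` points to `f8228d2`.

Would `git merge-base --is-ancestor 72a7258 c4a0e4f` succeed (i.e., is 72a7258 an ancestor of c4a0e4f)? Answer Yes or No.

Ancestors of c4a0e4f: {1a6451b, 5dd8d9b, c4a0e4f, e96c9da}.
72a7258 is not in that set, so it is not an ancestor of c4a0e4f.

No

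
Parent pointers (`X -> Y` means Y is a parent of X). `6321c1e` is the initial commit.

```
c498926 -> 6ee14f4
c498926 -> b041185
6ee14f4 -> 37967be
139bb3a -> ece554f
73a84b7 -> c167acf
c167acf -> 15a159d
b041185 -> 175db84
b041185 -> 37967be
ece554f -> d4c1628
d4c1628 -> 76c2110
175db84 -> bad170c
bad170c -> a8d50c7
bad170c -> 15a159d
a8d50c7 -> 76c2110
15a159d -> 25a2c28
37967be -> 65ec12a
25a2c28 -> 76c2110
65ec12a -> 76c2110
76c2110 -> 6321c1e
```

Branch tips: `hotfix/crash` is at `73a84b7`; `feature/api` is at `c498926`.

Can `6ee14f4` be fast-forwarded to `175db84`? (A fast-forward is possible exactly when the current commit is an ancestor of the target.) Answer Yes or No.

No

A fast-forward from 6ee14f4 to 175db84 is possible iff 6ee14f4 is an ancestor of 175db84.
Ancestors of 175db84: {15a159d, 175db84, 25a2c28, 6321c1e, 76c2110, a8d50c7, bad170c}.
6ee14f4 is not among them, so fast-forward is not possible.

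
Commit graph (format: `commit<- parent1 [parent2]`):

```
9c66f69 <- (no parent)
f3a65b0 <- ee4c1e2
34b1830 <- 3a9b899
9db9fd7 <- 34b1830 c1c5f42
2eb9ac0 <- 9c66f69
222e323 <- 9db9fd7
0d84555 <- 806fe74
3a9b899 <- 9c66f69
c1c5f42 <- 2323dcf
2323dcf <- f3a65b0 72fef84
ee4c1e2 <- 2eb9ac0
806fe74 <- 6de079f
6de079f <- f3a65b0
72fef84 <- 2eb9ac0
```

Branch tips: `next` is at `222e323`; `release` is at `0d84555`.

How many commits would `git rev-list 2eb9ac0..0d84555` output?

Reachable from 0d84555: {0d84555, 2eb9ac0, 6de079f, 806fe74, 9c66f69, ee4c1e2, f3a65b0}.
Reachable from 2eb9ac0: {2eb9ac0, 9c66f69}.
In 0d84555's history but not 2eb9ac0's: {0d84555, 6de079f, 806fe74, ee4c1e2, f3a65b0} — 5 commits.

5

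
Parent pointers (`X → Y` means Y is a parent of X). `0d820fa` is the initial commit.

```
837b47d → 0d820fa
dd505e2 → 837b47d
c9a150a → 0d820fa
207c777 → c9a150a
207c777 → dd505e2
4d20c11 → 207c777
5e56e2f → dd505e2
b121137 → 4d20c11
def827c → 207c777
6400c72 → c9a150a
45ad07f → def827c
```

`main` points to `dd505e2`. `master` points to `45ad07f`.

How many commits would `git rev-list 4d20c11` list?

Walking parent pointers from 4d20c11: reachable set = {0d820fa, 207c777, 4d20c11, 837b47d, c9a150a, dd505e2}.
That is 6 commits.

6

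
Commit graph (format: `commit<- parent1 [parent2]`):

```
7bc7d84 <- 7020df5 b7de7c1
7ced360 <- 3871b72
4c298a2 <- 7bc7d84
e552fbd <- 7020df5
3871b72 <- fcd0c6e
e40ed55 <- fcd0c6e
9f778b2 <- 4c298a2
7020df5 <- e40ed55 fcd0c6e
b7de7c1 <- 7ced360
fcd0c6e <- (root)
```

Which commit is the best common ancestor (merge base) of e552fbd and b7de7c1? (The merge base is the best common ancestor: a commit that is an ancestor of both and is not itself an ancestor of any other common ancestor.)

fcd0c6e

Ancestors of e552fbd: {7020df5, e40ed55, e552fbd, fcd0c6e}.
Ancestors of b7de7c1: {3871b72, 7ced360, b7de7c1, fcd0c6e}.
Common ancestors: {fcd0c6e}.
The only common ancestor is fcd0c6e, so it is the merge base.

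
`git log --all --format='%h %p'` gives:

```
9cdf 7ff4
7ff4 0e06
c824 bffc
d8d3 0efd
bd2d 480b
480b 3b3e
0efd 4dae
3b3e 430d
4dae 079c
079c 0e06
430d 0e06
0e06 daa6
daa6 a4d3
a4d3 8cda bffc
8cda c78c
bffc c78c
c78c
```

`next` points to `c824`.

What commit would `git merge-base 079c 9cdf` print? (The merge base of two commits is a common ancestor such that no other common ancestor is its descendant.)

0e06

Ancestors of 079c: {079c, 0e06, 8cda, a4d3, bffc, c78c, daa6}.
Ancestors of 9cdf: {0e06, 7ff4, 8cda, 9cdf, a4d3, bffc, c78c, daa6}.
Common ancestors: {0e06, 8cda, a4d3, bffc, c78c, daa6}.
Among these, 0e06 is not an ancestor of any other common ancestor — it is the merge base.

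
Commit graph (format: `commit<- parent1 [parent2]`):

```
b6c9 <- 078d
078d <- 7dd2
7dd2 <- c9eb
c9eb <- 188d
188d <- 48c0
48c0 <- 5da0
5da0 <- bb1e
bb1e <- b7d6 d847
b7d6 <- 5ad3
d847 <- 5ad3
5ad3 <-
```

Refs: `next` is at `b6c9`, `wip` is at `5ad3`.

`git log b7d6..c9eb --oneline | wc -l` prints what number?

6

Reachable from c9eb: {188d, 48c0, 5ad3, 5da0, b7d6, bb1e, c9eb, d847}.
Reachable from b7d6: {5ad3, b7d6}.
In c9eb's history but not b7d6's: {188d, 48c0, 5da0, bb1e, c9eb, d847} — 6 commits.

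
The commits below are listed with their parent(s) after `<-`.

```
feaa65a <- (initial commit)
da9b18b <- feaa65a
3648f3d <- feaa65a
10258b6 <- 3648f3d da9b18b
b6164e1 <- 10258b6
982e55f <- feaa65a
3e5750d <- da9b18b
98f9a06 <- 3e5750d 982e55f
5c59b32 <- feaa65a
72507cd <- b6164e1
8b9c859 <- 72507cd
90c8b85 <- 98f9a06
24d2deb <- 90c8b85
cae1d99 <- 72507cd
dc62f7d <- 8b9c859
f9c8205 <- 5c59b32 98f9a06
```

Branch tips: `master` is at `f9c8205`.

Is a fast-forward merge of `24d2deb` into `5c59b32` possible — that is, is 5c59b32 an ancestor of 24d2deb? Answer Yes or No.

A fast-forward from 5c59b32 to 24d2deb is possible iff 5c59b32 is an ancestor of 24d2deb.
Ancestors of 24d2deb: {24d2deb, 3e5750d, 90c8b85, 982e55f, 98f9a06, da9b18b, feaa65a}.
5c59b32 is not among them, so fast-forward is not possible.

No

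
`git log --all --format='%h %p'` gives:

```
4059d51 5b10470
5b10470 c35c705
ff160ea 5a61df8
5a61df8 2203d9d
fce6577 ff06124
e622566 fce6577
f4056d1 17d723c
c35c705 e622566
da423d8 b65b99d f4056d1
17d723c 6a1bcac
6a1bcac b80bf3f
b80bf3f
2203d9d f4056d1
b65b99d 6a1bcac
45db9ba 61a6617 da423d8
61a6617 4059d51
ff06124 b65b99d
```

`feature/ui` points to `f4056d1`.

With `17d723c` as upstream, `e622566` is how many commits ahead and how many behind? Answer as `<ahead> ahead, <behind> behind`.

Reachable from e622566: {6a1bcac, b65b99d, b80bf3f, e622566, fce6577, ff06124}.
Reachable from 17d723c: {17d723c, 6a1bcac, b80bf3f}.
Only in e622566's history (ahead): {b65b99d, e622566, fce6577, ff06124} — 4.
Only in 17d723c's history (behind): {17d723c} — 1.

4 ahead, 1 behind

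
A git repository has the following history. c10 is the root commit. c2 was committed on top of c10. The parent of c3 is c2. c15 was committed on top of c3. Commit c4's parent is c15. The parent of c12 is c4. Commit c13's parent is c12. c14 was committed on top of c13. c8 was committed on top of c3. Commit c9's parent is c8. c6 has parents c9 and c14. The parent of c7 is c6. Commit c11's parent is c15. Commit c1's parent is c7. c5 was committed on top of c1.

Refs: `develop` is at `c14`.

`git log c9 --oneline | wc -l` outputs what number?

Walking parent pointers from c9: reachable set = {c10, c2, c3, c8, c9}.
That is 5 commits.

5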